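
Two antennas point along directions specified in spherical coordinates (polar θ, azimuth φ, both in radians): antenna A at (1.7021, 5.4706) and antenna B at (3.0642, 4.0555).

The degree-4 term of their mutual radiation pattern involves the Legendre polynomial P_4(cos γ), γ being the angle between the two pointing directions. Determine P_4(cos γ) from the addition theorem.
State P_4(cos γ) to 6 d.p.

0.300736

Summing Y*_{l m}(θ₁,φ₁)·Y_{l m}(θ₂,φ₂) over m ∈ [−4, 4]; prefactor 4π/(2·4+1) = 1.396263:
  m=-4: -0.424966+0.046397i × -0.000014+0.000008i = +0.000005-0.000004i  (running Σ = +0.000005-0.000004i)
  m=-3: +0.121736+0.103338i × -0.000531-0.000225i = -0.000041-0.000082i  (running Σ = -0.000036-0.000086i)
  m=-2: +0.015725+0.288909i × -0.003029-0.011523i = +0.003281-0.001056i  (running Σ = +0.003245-0.001142i)
  m=-1: +0.121607-0.128406i × +0.088145-0.114305i = -0.003958-0.025219i  (running Σ = -0.000713-0.026361i)
  m=0: +0.264044-0.000000i × +0.821123+0.000000i = +0.216812+0.000000i  (running Σ = +0.216099-0.026361i)
  m=1: -0.121607-0.128406i × -0.088145-0.114305i = -0.003958+0.025219i  (running Σ = +0.212141-0.001142i)
  m=2: +0.015725-0.288909i × -0.003029+0.011523i = +0.003281+0.001056i  (running Σ = +0.215422-0.000086i)
  m=3: -0.121736+0.103338i × +0.000531-0.000225i = -0.000041+0.000082i  (running Σ = +0.215381-0.000004i)
  m=4: -0.424966-0.046397i × -0.000014-0.000008i = +0.000005+0.000004i  (running Σ = +0.215386+0.000000i)
Total Σ_m = +0.215386+0.000000i. Multiply by 1.396263: +0.300736+0.000000i. P_4(cos γ) = 0.300736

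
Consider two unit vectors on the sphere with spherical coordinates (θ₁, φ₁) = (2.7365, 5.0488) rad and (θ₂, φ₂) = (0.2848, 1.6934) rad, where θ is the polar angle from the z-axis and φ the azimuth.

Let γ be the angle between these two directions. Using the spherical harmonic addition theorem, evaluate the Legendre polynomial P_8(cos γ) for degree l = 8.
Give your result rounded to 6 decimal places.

0.677962

Summing Y*_{l m}(θ₁,φ₁)·Y_{l m}(θ₂,φ₂) over m ∈ [−8, 8]; prefactor 4π/(2·8+1) = 0.739198:
  m=-8: -0.00027 + 0.00013j × 0.00001 - 0.00002j = -0.00000 + 0.00000j  (running Σ = -0.00000 + 0.00000j)
  m=-7: 0.00198 + 0.00198j × 0.00021 + 0.00018j = 0.00000 + 0.00000j  (running Σ = 0.00000 + 0.00000j)
  m=-6: 0.00712 - 0.01484j × -0.00176 + 0.00159j = 0.00001 + 0.00004j  (running Σ = 0.00001 + 0.00004j)
  m=-5: -0.06828 - 0.00763j × -0.00850 - 0.01209j = 0.00049 + 0.00089j  (running Σ = 0.00050 + 0.00093j)
  m=-4: 0.04630 + 0.20217j × 0.05987 - 0.03197j = 0.00924 + 0.01062j  (running Σ = 0.00973 + 0.01155j)
  m=-3: 0.36869 - 0.23195j × 0.08115 + 0.21059j = 0.07876 + 0.05882j  (running Σ = 0.08850 + 0.07037j)
  m=-2: -0.43206 - 0.34429j × -0.48953 + 0.12250j = 0.25368 + 0.11561j  (running Σ = 0.34218 + 0.18598j)
  m=-1: -0.06371 + 0.18218j × -0.07398 - 0.60039j = 0.11409 + 0.02477j  (running Σ = 0.45627 + 0.21075j)
  m=0: -0.43865 + 0.00000j × -0.01052 + 0.00000j = 0.00462 + 0.00000j  (running Σ = 0.46089 + 0.21075j)
  m=1: 0.06371 + 0.18218j × 0.07398 - 0.60039j = 0.11409 - 0.02477j  (running Σ = 0.57498 + 0.18598j)
  m=2: -0.43206 + 0.34429j × -0.48953 - 0.12250j = 0.25368 - 0.11561j  (running Σ = 0.82866 + 0.07037j)
  m=3: -0.36869 - 0.23195j × -0.08115 + 0.21059j = 0.07876 - 0.05882j  (running Σ = 0.90742 + 0.01155j)
  m=4: 0.04630 - 0.20217j × 0.05987 + 0.03197j = 0.00924 - 0.01062j  (running Σ = 0.91666 + 0.00093j)
  m=5: 0.06828 - 0.00763j × 0.00850 - 0.01209j = 0.00049 - 0.00089j  (running Σ = 0.91715 + 0.00004j)
  m=6: 0.00712 + 0.01484j × -0.00176 - 0.00159j = 0.00001 - 0.00004j  (running Σ = 0.91716 + 0.00000j)
  m=7: -0.00198 + 0.00198j × -0.00021 + 0.00018j = 0.00000 - 0.00000j  (running Σ = 0.91716 + 0.00000j)
  m=8: -0.00027 - 0.00013j × 0.00001 + 0.00002j = -0.00000 - 0.00000j  (running Σ = 0.91716 - 0.00000j)
Total Σ_m = 0.91716 - 0.00000j. Multiply by 0.739198: 0.67796 - 0.00000j. P_8(cos γ) = 0.677962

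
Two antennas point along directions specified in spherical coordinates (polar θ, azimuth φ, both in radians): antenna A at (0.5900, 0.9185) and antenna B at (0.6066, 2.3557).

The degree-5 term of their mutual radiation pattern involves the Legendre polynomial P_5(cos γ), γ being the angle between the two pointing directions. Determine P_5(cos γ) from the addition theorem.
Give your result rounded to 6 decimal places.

-0.397600

Addition theorem: P_5(cos γ) = (4π/11) Σ_m Y*_{lm}(Ω₁) Y_{lm}(Ω₂), m = −5…5:
  m=-5: Y*=-0.00296 - 0.02456j  Y=0.01971 + 0.01981j  product 0.00043 - 0.00054j
  m=-4: Y*=-0.10068 - 0.05932j  Y=-0.12736 - 0.00025j  product 0.01281 + 0.00758j
  m=-3: Y*=-0.28777 + 0.11698j  Y=0.23035 - 0.22966j  product -0.03942 + 0.09304j
  m=-2: Y*=-0.12286 + 0.45058j  Y=-0.00046 + 0.46385j  product -0.20894 - 0.05720j
  m=-1: Y*=0.14549 + 0.19047j  Y=-0.14431 - 0.14445j  product 0.00652 - 0.04850j
  m=+0: Y*=-0.32048 + 0.00000j  Y=-0.34067 + 0.00000j  product 0.10918 + 0.00000j
  m=+1: Y*=-0.14549 + 0.19047j  Y=0.14431 - 0.14445j  product 0.00652 + 0.04850j
  m=+2: Y*=-0.12286 - 0.45058j  Y=-0.00046 - 0.46385j  product -0.20894 + 0.05720j
  m=+3: Y*=0.28777 + 0.11698j  Y=-0.23035 - 0.22966j  product -0.03942 - 0.09304j
  m=+4: Y*=-0.10068 + 0.05932j  Y=-0.12736 + 0.00025j  product 0.01281 - 0.00758j
  m=+5: Y*=0.00296 - 0.02456j  Y=-0.01971 + 0.01981j  product 0.00043 + 0.00054j
Accumulated sum -0.34804 - 0.00000j; after 4π/(2l+1) scaling, -0.39760 - 0.00000j ⇒ P_5 = -0.397600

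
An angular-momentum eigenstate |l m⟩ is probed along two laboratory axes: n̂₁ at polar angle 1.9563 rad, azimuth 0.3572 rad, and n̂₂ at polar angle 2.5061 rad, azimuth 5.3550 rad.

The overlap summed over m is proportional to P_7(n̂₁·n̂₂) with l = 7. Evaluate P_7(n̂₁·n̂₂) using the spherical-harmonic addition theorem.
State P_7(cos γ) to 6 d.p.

0.128767

Term-by-term m-sum for l=7 (normalisation 4π/15 = 0.837758):
  m=-7: Y*=-0.235029+0.175425i  Y=+0.012685+0.002758i  product -0.003465+0.001577i
  m=-6: Y*=+0.241206-0.374331i  Y=-0.049767+0.043130i  product +0.004141+0.029033i
  m=-5: Y*=-0.044862+0.205233i  Y=-0.014324-0.200094i  product +0.041708+0.006037i
  m=-4: Y*=+0.033449+0.233979i  Y=+0.334276+0.214802i  product -0.039078+0.085398i
  m=-3: Y*=-0.146346-0.268397i  Y=-0.438740+0.163660i  product +0.108134+0.093805i
  m=-2: Y*=-0.087982-0.076299i  Y=+0.046759-0.159261i  product -0.016265+0.010444i
  m=-1: Y*=+0.299695+0.111849i  Y=-0.196624-0.262652i  product -0.029550-0.100708i
  m=+0: Y*=+0.079665-0.000000i  Y=+0.281880+0.000000i  product +0.022456+0.000000i
  m=+1: Y*=-0.299695+0.111849i  Y=+0.196624-0.262652i  product -0.029550+0.100708i
  m=+2: Y*=-0.087982+0.076299i  Y=+0.046759+0.159261i  product -0.016265-0.010444i
  m=+3: Y*=+0.146346-0.268397i  Y=+0.438740+0.163660i  product +0.108134-0.093805i
  m=+4: Y*=+0.033449-0.233979i  Y=+0.334276-0.214802i  product -0.039078-0.085398i
  m=+5: Y*=+0.044862+0.205233i  Y=+0.014324-0.200094i  product +0.041708-0.006037i
  m=+6: Y*=+0.241206+0.374331i  Y=-0.049767-0.043130i  product +0.004141-0.029033i
  m=+7: Y*=+0.235029+0.175425i  Y=-0.012685+0.002758i  product -0.003465-0.001577i
Accumulated sum +0.153705-0.000000i; after 4π/(2l+1) scaling, +0.128767-0.000000i ⇒ P_7 = 0.128767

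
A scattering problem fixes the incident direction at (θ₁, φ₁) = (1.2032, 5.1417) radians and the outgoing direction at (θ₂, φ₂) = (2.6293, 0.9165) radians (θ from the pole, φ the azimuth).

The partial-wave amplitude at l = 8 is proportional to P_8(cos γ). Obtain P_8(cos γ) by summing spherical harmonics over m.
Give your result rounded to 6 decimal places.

0.005494

Addition theorem: P_8(cos γ) = (4π/17) Σ_m Y*_{lm}(Ω₁) Y_{lm}(Ω₂), m = −8…8:
  m=-8: Y*=(-0.283820, -0.085591)  Y=(0.000857, -0.001489)  product (-0.000371, 0.000349)
  m=-7: Y*=(-0.062100, -0.452402)  Y=(-0.012112, 0.001612)  product (0.001481, 0.005379)
  m=-6: Y*=(0.196696, -0.124893)  Y=(0.038429, 0.038336)  product (0.012347, 0.002741)
  m=-5: Y*=(-0.184357, -0.119671)  Y=(0.021811, -0.166977)  product (-0.024003, 0.028173)
  m=-4: Y*=(0.047685, -0.323278)  Y=(-0.317218, 0.183488)  product (0.044191, 0.111299)
  m=-3: Y*=(-0.071681, 0.020834)  Y=(0.477064, 0.197267)  product (-0.038306, -0.004201)
  m=-2: Y*=(-0.217478, -0.251910)  Y=(-0.085165, -0.317326)  product (-0.061416, 0.090465)
  m=-1: Y*=(-0.004666, 0.010193)  Y=(0.135084, -0.176118)  product (0.001165, 0.002199)
  m=+0: Y*=(-0.329162, -0.000000)  Y=(-0.416988, 0.000000)  product (0.137256, 0.000000)
  m=+1: Y*=(0.004666, 0.010193)  Y=(-0.135084, -0.176118)  product (0.001165, -0.002199)
  m=+2: Y*=(-0.217478, 0.251910)  Y=(-0.085165, 0.317326)  product (-0.061416, -0.090465)
  m=+3: Y*=(0.071681, 0.020834)  Y=(-0.477064, 0.197267)  product (-0.038306, 0.004201)
  m=+4: Y*=(0.047685, 0.323278)  Y=(-0.317218, -0.183488)  product (0.044191, -0.111299)
  m=+5: Y*=(0.184357, -0.119671)  Y=(-0.021811, -0.166977)  product (-0.024003, -0.028173)
  m=+6: Y*=(0.196696, 0.124893)  Y=(0.038429, -0.038336)  product (0.012347, -0.002741)
  m=+7: Y*=(0.062100, -0.452402)  Y=(0.012112, 0.001612)  product (0.001481, -0.005379)
  m=+8: Y*=(-0.283820, 0.085591)  Y=(0.000857, 0.001489)  product (-0.000371, -0.000349)
Σ over m = (0.007432, 0.000000); ×(4π/17) → (0.005494, 0.000000). Real part: 0.005494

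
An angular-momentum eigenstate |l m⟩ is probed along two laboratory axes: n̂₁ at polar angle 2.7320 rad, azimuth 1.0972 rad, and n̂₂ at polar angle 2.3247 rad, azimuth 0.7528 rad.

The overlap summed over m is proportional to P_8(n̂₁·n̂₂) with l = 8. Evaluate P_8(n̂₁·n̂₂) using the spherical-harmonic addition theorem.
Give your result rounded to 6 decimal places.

-0.409540

Term-by-term m-sum for l=8 (normalisation 4π/17 = 0.739198):
  [-8]  conj(Y_{8,-8})(Ω₁) = (-0.000260, 0.000197) ; Y_{8,-8}(Ω₂) = (0.039734, 0.010603) ; Δ = (-0.000012, 0.000005)
  [-7]  conj(Y_{8,-7})(Ω₁) = (-0.000519, -0.002959) ; Y_{8,-7}(Ω₂) = (-0.081675, -0.131085) ; Δ = (-0.000345, 0.000310)
  [-6]  conj(Y_{8,-6})(Ω₁) = (0.016669, 0.005157) ; Y_{8,-6}(Ω₂) = (-0.066199, 0.334132) ; Δ = (-0.002826, 0.005228)
  [-5]  conj(Y_{8,-5})(Ω₁) = (-0.050223, 0.051422) ; Y_{8,-5}(Ω₂) = (0.375087, -0.269144) ; Δ = (-0.004998, 0.032805)
  [-4]  conj(Y_{8,-4})(Ω₁) = (-0.068019, -0.202812) ; Y_{8,-4}(Ω₂) = (-0.292467, -0.038353) ; Δ = (0.012115, 0.061925)
  [-3]  conj(Y_{8,-3})(Ω₁) = (0.437003, 0.066050) ; Y_{8,-3}(Ω₂) = (-0.091233, -0.111082) ; Δ = (-0.032532, -0.054569)
  [-2]  conj(Y_{8,-2})(Ω₁) = (-0.319949, 0.444767) ; Y_{8,-2}(Ω₂) = (-0.024817, 0.380113) ; Δ = (-0.161121, -0.132655)
  [-1]  conj(Y_{8,-1})(Ω₁) = (-0.079449, -0.155023) ; Y_{8,-1}(Ω₂) = (0.022924, -0.021477) ; Δ = (-0.005151, -0.001848)
  [+0]  conj(Y_{8,0})(Ω₁) = (-0.445656, -0.000000) ; Y_{8,0}(Ω₂) = (0.368642, 0.000000) ; Δ = (-0.164288, -0.000000)
  [+1]  conj(Y_{8,1})(Ω₁) = (0.079449, -0.155023) ; Y_{8,1}(Ω₂) = (-0.022924, -0.021477) ; Δ = (-0.005151, 0.001848)
  [+2]  conj(Y_{8,2})(Ω₁) = (-0.319949, -0.444767) ; Y_{8,2}(Ω₂) = (-0.024817, -0.380113) ; Δ = (-0.161121, 0.132655)
  [+3]  conj(Y_{8,3})(Ω₁) = (-0.437003, 0.066050) ; Y_{8,3}(Ω₂) = (0.091233, -0.111082) ; Δ = (-0.032532, 0.054569)
  [+4]  conj(Y_{8,4})(Ω₁) = (-0.068019, 0.202812) ; Y_{8,4}(Ω₂) = (-0.292467, 0.038353) ; Δ = (0.012115, -0.061925)
  [+5]  conj(Y_{8,5})(Ω₁) = (0.050223, 0.051422) ; Y_{8,5}(Ω₂) = (-0.375087, -0.269144) ; Δ = (-0.004998, -0.032805)
  [+6]  conj(Y_{8,6})(Ω₁) = (0.016669, -0.005157) ; Y_{8,6}(Ω₂) = (-0.066199, -0.334132) ; Δ = (-0.002826, -0.005228)
  [+7]  conj(Y_{8,7})(Ω₁) = (0.000519, -0.002959) ; Y_{8,7}(Ω₂) = (0.081675, -0.131085) ; Δ = (-0.000345, -0.000310)
  [+8]  conj(Y_{8,8})(Ω₁) = (-0.000260, -0.000197) ; Y_{8,8}(Ω₂) = (0.039734, -0.010603) ; Δ = (-0.000012, -0.000005)
Accumulated sum (-0.554033, 0.000000); after 4π/(2l+1) scaling, (-0.409540, 0.000000) ⇒ P_8 = -0.409540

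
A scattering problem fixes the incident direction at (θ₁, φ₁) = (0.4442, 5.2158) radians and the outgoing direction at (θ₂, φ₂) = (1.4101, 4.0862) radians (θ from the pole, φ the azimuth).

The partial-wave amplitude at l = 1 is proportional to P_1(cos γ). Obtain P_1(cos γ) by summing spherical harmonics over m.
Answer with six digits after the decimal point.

Term-by-term m-sum for l=1 (normalisation 4π/3 = 4.188790):
  m=-1: 0.07162 - 0.13005j × -0.19987 + 0.27634j = 0.02162 + 0.04579j  (running Σ = 0.02162 + 0.04579j)
  m=0: 0.44119 + 0.00000j × 0.07818 + 0.00000j = 0.03449 + 0.00000j  (running Σ = 0.05611 + 0.04579j)
  m=1: -0.07162 - 0.13005j × 0.19987 + 0.27634j = 0.02162 - 0.04579j  (running Σ = 0.07774 + 0.00000j)
Accumulated sum 0.07774 + 0.00000j; after 4π/(2l+1) scaling, 0.32562 + 0.00000j ⇒ P_1 = 0.325620

0.325620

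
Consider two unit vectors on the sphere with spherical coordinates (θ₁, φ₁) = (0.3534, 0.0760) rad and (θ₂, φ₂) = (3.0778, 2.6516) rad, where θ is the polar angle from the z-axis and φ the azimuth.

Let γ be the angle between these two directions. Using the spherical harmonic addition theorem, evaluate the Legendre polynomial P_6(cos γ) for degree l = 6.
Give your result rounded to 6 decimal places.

0.248203

Expand P_6 via completeness: Σ_{m} conj(Y_{6,m}) at Ω₁ times Y_{6,m} at Ω₂ —
  term(m=-6) = -0.000000-0.000000i   from Y*(Ω₁)=+0.000745+0.000366i, Y(Ω₂)=-0.000000+0.000000i
  term(m=-5) = -0.000000+0.000000i   from Y*(Ω₁)=+0.007240+0.002892i, Y(Ω₂)=-0.000001+0.000001i
  term(m=-4) = -0.000002+0.000002i   from Y*(Ω₁)=+0.042405+0.013303i, Y(Ω₂)=-0.000022+0.000054i
  term(m=-3) = -0.000029+0.000225i   from Y*(Ω₁)=+0.164912+0.038265i, Y(Ω₂)=+0.000135+0.001333i
  term(m=-2) = +0.003719+0.007923i   from Y*(Ω₁)=+0.413536+0.063346i, Y(Ω₂)=+0.011653+0.017374i
  term(m=-1) = +0.096725+0.061452i   from Y*(Ω₁)=+0.555065+0.042266i, Y(Ω₂)=+0.181636+0.096881i
  term(m=+0) = +0.055942+0.000000i   from Y*(Ω₁)=+0.057429-0.000000i, Y(Ω₂)=+0.974101+0.000000i
  term(m=+1) = +0.096725-0.061452i   from Y*(Ω₁)=-0.555065+0.042266i, Y(Ω₂)=-0.181636+0.096881i
  term(m=+2) = +0.003719-0.007923i   from Y*(Ω₁)=+0.413536-0.063346i, Y(Ω₂)=+0.011653-0.017374i
  term(m=+3) = -0.000029-0.000225i   from Y*(Ω₁)=-0.164912+0.038265i, Y(Ω₂)=-0.000135+0.001333i
  term(m=+4) = -0.000002-0.000002i   from Y*(Ω₁)=+0.042405-0.013303i, Y(Ω₂)=-0.000022-0.000054i
  term(m=+5) = -0.000000-0.000000i   from Y*(Ω₁)=-0.007240+0.002892i, Y(Ω₂)=+0.000001+0.000001i
  term(m=+6) = -0.000000+0.000000i   from Y*(Ω₁)=+0.000745-0.000366i, Y(Ω₂)=-0.000000-0.000000i
Σ over m = +0.256768-0.000000i; ×(4π/13) → +0.248203-0.000000i. Real part: 0.248203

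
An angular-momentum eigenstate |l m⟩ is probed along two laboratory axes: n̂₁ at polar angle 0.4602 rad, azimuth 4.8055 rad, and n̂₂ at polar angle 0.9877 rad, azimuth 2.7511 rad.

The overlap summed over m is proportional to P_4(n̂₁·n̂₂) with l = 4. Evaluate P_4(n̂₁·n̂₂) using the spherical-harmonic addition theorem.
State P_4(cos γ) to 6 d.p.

Summing Y*_{l m}(θ₁,φ₁)·Y_{l m}(θ₂,φ₂) over m ∈ [−4, 4]; prefactor 4π/(2·4+1) = 1.396263:
  m=-4: (0.016037, 0.006265) × (0.001896, 0.214871) = (-0.001316, 0.003458)  (running Σ = (-0.001316, 0.003458))
  m=-3: (-0.027087, 0.094435) × (-0.155861, -0.369349) = (0.039101, -0.004714)  (running Σ = (0.037786, -0.001256))
  m=-2: (-0.299529, -0.056433) × (0.185788, 0.184156) = (-0.045257, -0.065645)  (running Σ = (-0.007471, -0.066901))
  m=-1: (0.045845, -0.490944) × (0.176503, 0.072654) = (0.043761, -0.083322)  (running Σ = (0.036290, -0.150223))
  m=0: (0.155694, -0.000000) × (-0.304472, 0.000000) = (-0.047405, 0.000000)  (running Σ = (-0.011115, -0.150223))
  m=1: (-0.045845, -0.490944) × (-0.176503, 0.072654) = (0.043761, 0.083322)  (running Σ = (0.032646, -0.066901))
  m=2: (-0.299529, 0.056433) × (0.185788, -0.184156) = (-0.045257, 0.065645)  (running Σ = (-0.012611, -0.001256))
  m=3: (0.027087, 0.094435) × (0.155861, -0.369349) = (0.039101, 0.004714)  (running Σ = (0.026491, 0.003458))
  m=4: (0.016037, -0.006265) × (0.001896, -0.214871) = (-0.001316, -0.003458)  (running Σ = (0.025175, -0.000000))
Σ over m = (0.025175, -0.000000); ×(4π/9) → (0.035151, -0.000000). Real part: 0.035151

0.035151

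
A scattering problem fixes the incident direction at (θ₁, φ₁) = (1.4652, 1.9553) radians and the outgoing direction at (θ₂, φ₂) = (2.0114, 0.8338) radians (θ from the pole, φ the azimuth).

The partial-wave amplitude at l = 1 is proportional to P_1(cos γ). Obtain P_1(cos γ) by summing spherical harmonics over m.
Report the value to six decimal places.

Term-by-term m-sum for l=1 (normalisation 4π/3 = 4.188790):
  m=-1: -0.128873+0.318484i × +0.210019-0.231401i = +0.046632+0.096709i  (running Σ = +0.046632+0.096709i)
  m=0: +0.051499-0.000000i × -0.208382+0.000000i = -0.010731+0.000000i  (running Σ = +0.035900+0.096709i)
  m=1: +0.128873+0.318484i × -0.210019-0.231401i = +0.046632-0.096709i  (running Σ = +0.082532+0.000000i)
Σ over m = +0.082532+0.000000i; ×(4π/3) → +0.345711+0.000000i. Real part: 0.345711

0.345711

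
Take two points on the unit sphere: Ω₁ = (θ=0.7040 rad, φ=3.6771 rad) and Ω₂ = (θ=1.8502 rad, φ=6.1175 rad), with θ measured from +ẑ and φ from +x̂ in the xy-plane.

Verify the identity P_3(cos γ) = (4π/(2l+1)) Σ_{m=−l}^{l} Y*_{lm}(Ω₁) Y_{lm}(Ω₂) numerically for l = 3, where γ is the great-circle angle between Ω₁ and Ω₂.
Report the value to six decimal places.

0.222735

Addition theorem: P_3(cos γ) = (4π/7) Σ_m Y*_{lm}(Ω₁) Y_{lm}(Ω₂), m = −3…3:
  term(m=-3) = (0.021295, -0.036114)   from Y*(Ω₁)=(0.004041, -0.113071), Y(Ω₂)=(0.325703, 0.176689)
  term(m=-2) = (-0.014246, -0.083790)   from Y*(Ω₁)=(0.156411, 0.286458), Y(Ω₂)=(-0.246243, -0.084722)
  term(m=-1) = (0.058623, 0.049497)   from Y*(Ω₁)=(-0.342748, -0.203366), Y(Ω₂)=(-0.189878, -0.031751)
  term(m=+0) = (-0.007271, -0.000000)   from Y*(Ω₁)=(-0.026968, -0.000000), Y(Ω₂)=(0.269610, 0.000000)
  term(m=+1) = (0.058623, -0.049497)   from Y*(Ω₁)=(0.342748, -0.203366), Y(Ω₂)=(0.189878, -0.031751)
  term(m=+2) = (-0.014246, 0.083790)   from Y*(Ω₁)=(0.156411, -0.286458), Y(Ω₂)=(-0.246243, 0.084722)
  term(m=+3) = (0.021295, 0.036114)   from Y*(Ω₁)=(-0.004041, -0.113071), Y(Ω₂)=(-0.325703, 0.176689)
Accumulated sum (0.124073, 0.000000); after 4π/(2l+1) scaling, (0.222735, 0.000000) ⇒ P_3 = 0.222735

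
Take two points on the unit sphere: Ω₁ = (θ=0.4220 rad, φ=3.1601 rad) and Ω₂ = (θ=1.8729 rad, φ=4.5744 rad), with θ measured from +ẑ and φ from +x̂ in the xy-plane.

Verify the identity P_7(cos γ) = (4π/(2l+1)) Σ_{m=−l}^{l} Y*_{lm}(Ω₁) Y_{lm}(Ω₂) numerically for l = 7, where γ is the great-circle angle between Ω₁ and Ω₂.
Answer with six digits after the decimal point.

Summing Y*_{l m}(θ₁,φ₁)·Y_{l m}(θ₂,φ₂) over m ∈ [−7, 7]; prefactor 4π/(2·7+1) = 0.837758:
  m=-7: Y*=-0.000959-0.000125i  Y=+0.297364-0.205572i  product -0.000311+0.000160i
  m=-6: Y*=+0.008009+0.000893i  Y=+0.285126+0.310476i  product +0.002006+0.002741i
  m=-5: Y*=-0.041354-0.003838i  Y=-0.027936+0.033852i  product +0.001285-0.001293i
  m=-4: Y*=+0.146920+0.010896i  Y=+0.285627+0.175889i  product +0.040048+0.028954i
  m=-3: Y*=-0.357627-0.019877i  Y=-0.066683+0.151774i  product +0.026864-0.052953i
  m=-2: Y*=+0.538361+0.019936i  Y=+0.260584+0.073799i  product +0.138817+0.044925i
  m=-1: Y*=-0.308441-0.005709i  Y=-0.028262+0.203509i  product +0.009879-0.062609i
  m=+0: Y*=-0.345385-0.000000i  Y=+0.248839+0.000000i  product -0.085945-0.000000i
  m=+1: Y*=+0.308441-0.005709i  Y=+0.028262+0.203509i  product +0.009879+0.062609i
  m=+2: Y*=+0.538361-0.019936i  Y=+0.260584-0.073799i  product +0.138817-0.044925i
  m=+3: Y*=+0.357627-0.019877i  Y=+0.066683+0.151774i  product +0.026864+0.052953i
  m=+4: Y*=+0.146920-0.010896i  Y=+0.285627-0.175889i  product +0.040048-0.028954i
  m=+5: Y*=+0.041354-0.003838i  Y=+0.027936+0.033852i  product +0.001285+0.001293i
  m=+6: Y*=+0.008009-0.000893i  Y=+0.285126-0.310476i  product +0.002006-0.002741i
  m=+7: Y*=+0.000959-0.000125i  Y=-0.297364-0.205572i  product -0.000311-0.000160i
Σ over m = +0.351232-0.000000i; ×(4π/15) → +0.294248-0.000000i. Real part: 0.294248

0.294248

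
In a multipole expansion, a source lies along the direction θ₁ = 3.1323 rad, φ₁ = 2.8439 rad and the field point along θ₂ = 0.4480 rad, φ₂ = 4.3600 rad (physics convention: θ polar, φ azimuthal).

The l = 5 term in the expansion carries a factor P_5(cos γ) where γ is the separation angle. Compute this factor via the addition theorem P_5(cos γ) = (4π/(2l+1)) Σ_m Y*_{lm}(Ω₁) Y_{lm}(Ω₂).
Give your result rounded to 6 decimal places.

Summing Y*_{l m}(θ₁,φ₁)·Y_{l m}(θ₂,φ₂) over m ∈ [−5, 5]; prefactor 4π/(2·5+1) = 1.142397:
  term(m=-5) = (0.000000, -0.000000)   from Y*(Ω₁)=(-0.000000, 0.000000), Y(Ω₂)=(-0.006949, -0.001345)
  term(m=-4) = (-0.000000, -0.000000)   from Y*(Ω₁)=(-0.000000, 0.000000), Y(Ω₂)=(0.007477, 0.045968)
  term(m=-3) = (-0.000000, 0.000000)   from Y*(Ω₁)=(-0.000001, 0.000002), Y(Ω₂)=(0.154555, -0.087190)
  term(m=-2) = (0.000120, 0.000013)   from Y*(Ω₁)=(-0.000242, 0.000164), Y(Ω₂)=(-0.313759, -0.266849)
  term(m=-1) = (0.000629, -0.011493)   from Y*(Ω₁)=(-0.022756, 0.006982), Y(Ω₂)=(-0.166903, 0.453864)
  term(m=+0) = (0.028522, 0.000000)   from Y*(Ω₁)=(-0.934997, -0.000000), Y(Ω₂)=(-0.030505, 0.000000)
  term(m=+1) = (0.000629, 0.011493)   from Y*(Ω₁)=(0.022756, 0.006982), Y(Ω₂)=(0.166903, 0.453864)
  term(m=+2) = (0.000120, -0.000013)   from Y*(Ω₁)=(-0.000242, -0.000164), Y(Ω₂)=(-0.313759, 0.266849)
  term(m=+3) = (-0.000000, -0.000000)   from Y*(Ω₁)=(0.000001, 0.000002), Y(Ω₂)=(-0.154555, -0.087190)
  term(m=+4) = (-0.000000, 0.000000)   from Y*(Ω₁)=(-0.000000, -0.000000), Y(Ω₂)=(0.007477, -0.045968)
  term(m=+5) = (0.000000, 0.000000)   from Y*(Ω₁)=(0.000000, 0.000000), Y(Ω₂)=(0.006949, -0.001345)
Σ over m = (0.030020, -0.000000); ×(4π/11) → (0.034294, -0.000000). Real part: 0.034294

0.034294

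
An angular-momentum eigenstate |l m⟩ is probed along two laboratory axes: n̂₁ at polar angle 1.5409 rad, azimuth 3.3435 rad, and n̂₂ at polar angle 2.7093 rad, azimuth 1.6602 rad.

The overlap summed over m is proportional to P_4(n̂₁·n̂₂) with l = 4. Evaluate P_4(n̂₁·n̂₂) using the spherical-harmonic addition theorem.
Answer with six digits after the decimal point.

0.354511

Addition theorem: P_4(cos γ) = (4π/9) Σ_m Y*_{lm}(Ω₁) Y_{lm}(Ω₂), m = −4…4:
  m=-4: Y*=+0.305338+0.319225i  Y=+0.012771-0.004772i  product +0.005423+0.002620i
  m=-3: Y*=-0.030717-0.021274i  Y=-0.022148-0.080587i  product -0.001034+0.002947i
  m=-2: Y*=-0.305420-0.130505i  Y=-0.275689+0.049827i  product +0.090704+0.020761i
  m=-1: Y*=+0.041457+0.008486i  Y=+0.044531+0.496763i  product -0.002369+0.020972i
  m=+0: Y*=+0.314524-0.000000i  Y=+0.217643+0.000000i  product +0.068454+0.000000i
  m=+1: Y*=-0.041457+0.008486i  Y=-0.044531+0.496763i  product -0.002369-0.020972i
  m=+2: Y*=-0.305420+0.130505i  Y=-0.275689-0.049827i  product +0.090704-0.020761i
  m=+3: Y*=+0.030717-0.021274i  Y=+0.022148-0.080587i  product -0.001034-0.002947i
  m=+4: Y*=+0.305338-0.319225i  Y=+0.012771+0.004772i  product +0.005423-0.002620i
Accumulated sum +0.253900+0.000000i; after 4π/(2l+1) scaling, +0.354511+0.000000i ⇒ P_4 = 0.354511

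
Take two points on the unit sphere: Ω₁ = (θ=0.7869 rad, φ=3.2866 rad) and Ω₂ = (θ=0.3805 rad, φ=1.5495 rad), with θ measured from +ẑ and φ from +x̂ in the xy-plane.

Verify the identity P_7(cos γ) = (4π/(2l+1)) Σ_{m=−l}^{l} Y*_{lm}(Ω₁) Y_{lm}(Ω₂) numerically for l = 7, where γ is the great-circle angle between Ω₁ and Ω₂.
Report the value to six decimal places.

0.317688

Addition theorem: P_7(cos γ) = (4π/15) Σ_m Y*_{lm}(Ω₁) Y_{lm}(Ω₂), m = −7…7:
  [-7]  conj(Y_{7,-7})(Ω₁) = -0.02356 - 0.03794j ; Y_{7,-7}(Ω₂) = -0.00007 + 0.00048j ; Δ = 0.00002 - 0.00001j
  [-6]  conj(Y_{7,-6})(Ω₁) = 0.10743 + 0.12735j ; Y_{7,-6}(Ω₂) = -0.00452 - 0.00058j ; Δ = -0.00041 - 0.00064j
  [-5]  conj(Y_{7,-5})(Ω₁) = -0.26808 - 0.23752j ; Y_{7,-5}(Ω₂) = 0.00281 - 0.02631j ; Δ = -0.00700 + 0.00639j
  [-4]  conj(Y_{7,-4})(Ω₁) = 0.37937 + 0.24857j ; Y_{7,-4}(Ω₂) = 0.10599 + 0.00905j ; Δ = 0.03796 + 0.02978j
  [-3]  conj(Y_{7,-3})(Ω₁) = -0.20077 - 0.09330j ; Y_{7,-3}(Ω₂) = -0.01895 + 0.29622j ; Δ = 0.03144 - 0.05770j
  [-2]  conj(Y_{7,-2})(Ω₁) = -0.22823 - 0.06811j ; Y_{7,-2}(Ω₂) = -0.52939 - 0.02256j ; Δ = 0.11929 + 0.04121j
  [-1]  conj(Y_{7,-1})(Ω₁) = 0.33870 + 0.04946j ; Y_{7,-1}(Ω₂) = 0.00927 - 0.43536j ; Δ = 0.02467 - 0.14700j
  [+0]  conj(Y_{7,0})(Ω₁) = 0.14268 + 0.00000j ; Y_{7,0}(Ω₂) = -0.22936 + 0.00000j ; Δ = -0.03272 + 0.00000j
  [+1]  conj(Y_{7,1})(Ω₁) = -0.33870 + 0.04946j ; Y_{7,1}(Ω₂) = -0.00927 - 0.43536j ; Δ = 0.02467 + 0.14700j
  [+2]  conj(Y_{7,2})(Ω₁) = -0.22823 + 0.06811j ; Y_{7,2}(Ω₂) = -0.52939 + 0.02256j ; Δ = 0.11929 - 0.04121j
  [+3]  conj(Y_{7,3})(Ω₁) = 0.20077 - 0.09330j ; Y_{7,3}(Ω₂) = 0.01895 + 0.29622j ; Δ = 0.03144 + 0.05770j
  [+4]  conj(Y_{7,4})(Ω₁) = 0.37937 - 0.24857j ; Y_{7,4}(Ω₂) = 0.10599 - 0.00905j ; Δ = 0.03796 - 0.02978j
  [+5]  conj(Y_{7,5})(Ω₁) = 0.26808 - 0.23752j ; Y_{7,5}(Ω₂) = -0.00281 - 0.02631j ; Δ = -0.00700 - 0.00639j
  [+6]  conj(Y_{7,6})(Ω₁) = 0.10743 - 0.12735j ; Y_{7,6}(Ω₂) = -0.00452 + 0.00058j ; Δ = -0.00041 + 0.00064j
  [+7]  conj(Y_{7,7})(Ω₁) = 0.02356 - 0.03794j ; Y_{7,7}(Ω₂) = 0.00007 + 0.00048j ; Δ = 0.00002 + 0.00001j
Accumulated sum 0.37921 + 0.00000j; after 4π/(2l+1) scaling, 0.31769 + 0.00000j ⇒ P_7 = 0.317688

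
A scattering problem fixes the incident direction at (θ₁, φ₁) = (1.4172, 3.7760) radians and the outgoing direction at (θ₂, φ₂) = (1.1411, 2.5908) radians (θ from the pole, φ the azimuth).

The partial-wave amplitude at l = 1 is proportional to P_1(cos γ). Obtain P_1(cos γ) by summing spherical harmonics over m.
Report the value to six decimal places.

0.401631

Addition theorem: P_1(cos γ) = (4π/3) Σ_m Y*_{lm}(Ω₁) Y_{lm}(Ω₂), m = −1…1:
  m=-1: Y*=(-0.274993, -0.202364)  Y=(-0.267636, -0.164381)  product (0.040333, 0.099363)
  m=+0: Y*=(0.074753, -0.000000)  Y=(0.203549, 0.000000)  product (0.015216, 0.000000)
  m=+1: Y*=(0.274993, -0.202364)  Y=(0.267636, -0.164381)  product (0.040333, -0.099363)
Σ over m = (0.095882, 0.000000); ×(4π/3) → (0.401631, 0.000000). Real part: 0.401631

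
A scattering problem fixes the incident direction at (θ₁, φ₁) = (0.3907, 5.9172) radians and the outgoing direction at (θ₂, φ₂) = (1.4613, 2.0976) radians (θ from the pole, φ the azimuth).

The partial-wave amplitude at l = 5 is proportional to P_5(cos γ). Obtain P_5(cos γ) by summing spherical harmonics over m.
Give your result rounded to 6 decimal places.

Term-by-term m-sum for l=5 (normalisation 4π/11 = 1.142397):
  m=-5: (-0.000953, -0.003594) × (-0.218921, 0.393616) = (0.001623, 0.000412)  (running Σ = (0.001623, 0.000412))
  m=-4: (0.003045, -0.028385) × (-0.080022, -0.134588) = (-0.004064, 0.001862)  (running Σ = (-0.002441, 0.002273))
  m=-3: (0.058258, -0.113887) × (-0.303235, 0.002916) = (-0.017334, 0.034704)  (running Σ = (-0.019775, 0.036978))
  m=-2: (0.264567, -0.237706) × (0.087236, -0.153358) = (-0.013375, -0.061310)  (running Σ = (-0.033149, -0.024332))
  m=-1: (0.498951, -0.191224) × (-0.133784, -0.230015) = (-0.110736, -0.089184)  (running Σ = (-0.143885, -0.113516))
  m=0: (0.130113, -0.000000) × (0.181133, 0.000000) = (0.023568, 0.000000)  (running Σ = (-0.120317, -0.113516))
  m=1: (-0.498951, -0.191224) × (0.133784, -0.230015) = (-0.110736, 0.089184)  (running Σ = (-0.231053, -0.024332))
  m=2: (0.264567, 0.237706) × (0.087236, 0.153358) = (-0.013375, 0.061310)  (running Σ = (-0.244428, 0.036978))
  m=3: (-0.058258, -0.113887) × (0.303235, 0.002916) = (-0.017334, -0.034704)  (running Σ = (-0.261762, 0.002273))
  m=4: (0.003045, 0.028385) × (-0.080022, 0.134588) = (-0.004064, -0.001862)  (running Σ = (-0.265826, 0.000412))
  m=5: (0.000953, -0.003594) × (0.218921, 0.393616) = (0.001623, -0.000412)  (running Σ = (-0.264202, 0.000000))
Σ over m = (-0.264202, 0.000000); ×(4π/11) → (-0.301824, 0.000000). Real part: -0.301824

-0.301824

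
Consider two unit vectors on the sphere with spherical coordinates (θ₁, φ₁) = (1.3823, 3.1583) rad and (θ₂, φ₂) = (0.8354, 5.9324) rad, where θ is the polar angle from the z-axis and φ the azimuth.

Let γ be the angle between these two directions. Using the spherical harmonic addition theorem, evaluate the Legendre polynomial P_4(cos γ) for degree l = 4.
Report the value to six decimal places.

-0.363918

Summing Y*_{l m}(θ₁,φ₁)·Y_{l m}(θ₂,φ₂) over m ∈ [−4, 4]; prefactor 4π/(2·4+1) = 1.396263:
  m=-4: Y*=0.41108 + 0.02751j  Y=0.02233 + 0.13195j  product 0.00555 + 0.05486j
  m=-3: Y*=-0.22202 - 0.01114j  Y=0.16969 + 0.29744j  product -0.03436 - 0.06793j
  m=-2: Y*=-0.24331 - 0.00813j  Y=0.30219 + 0.25534j  product -0.07145 - 0.06458j
  m=-1: Y*=0.23980 + 0.00401j  Y=0.03328 + 0.01218j  product 0.00793 + 0.00305j
  m=+0: Y*=0.21049 + 0.00000j  Y=-0.36098 + 0.00000j  product -0.07598 + 0.00000j
  m=+1: Y*=-0.23980 + 0.00401j  Y=-0.03328 + 0.01218j  product 0.00793 - 0.00305j
  m=+2: Y*=-0.24331 + 0.00813j  Y=0.30219 - 0.25534j  product -0.07145 + 0.06458j
  m=+3: Y*=0.22202 - 0.01114j  Y=-0.16969 + 0.29744j  product -0.03436 + 0.06793j
  m=+4: Y*=0.41108 - 0.02751j  Y=0.02233 - 0.13195j  product 0.00555 - 0.05486j
Σ over m = -0.26064 + 0.00000j; ×(4π/9) → -0.36392 + 0.00000j. Real part: -0.363918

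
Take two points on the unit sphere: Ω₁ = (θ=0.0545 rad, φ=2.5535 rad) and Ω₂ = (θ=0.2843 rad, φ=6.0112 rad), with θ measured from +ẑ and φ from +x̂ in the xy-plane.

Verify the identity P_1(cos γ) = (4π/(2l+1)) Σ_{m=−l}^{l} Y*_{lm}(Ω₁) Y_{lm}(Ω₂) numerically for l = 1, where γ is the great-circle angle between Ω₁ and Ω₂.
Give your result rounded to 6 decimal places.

0.943911

Term-by-term m-sum for l=1 (normalisation 4π/3 = 4.188790):
  m=-1: (-0.015658, 0.010441) × (0.093344, 0.026033) = (-0.001733, 0.000567)  (running Σ = (-0.001733, 0.000567))
  m=0: (0.487877, -0.000000) × (0.468989, 0.000000) = (0.228809, 0.000000)  (running Σ = (0.227076, 0.000567))
  m=1: (0.015658, 0.010441) × (-0.093344, 0.026033) = (-0.001733, -0.000567)  (running Σ = (0.225342, 0.000000))
Total Σ_m = (0.225342, 0.000000). Multiply by 4.188790: (0.943911, 0.000000). P_1(cos γ) = 0.943911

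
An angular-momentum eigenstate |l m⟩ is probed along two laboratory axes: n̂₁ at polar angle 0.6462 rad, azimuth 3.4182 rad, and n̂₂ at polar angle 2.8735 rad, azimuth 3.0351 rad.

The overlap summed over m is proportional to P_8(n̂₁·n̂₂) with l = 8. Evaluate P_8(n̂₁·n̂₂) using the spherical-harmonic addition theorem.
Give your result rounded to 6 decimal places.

0.260577

Expand P_8 via completeness: Σ_{m} conj(Y_{8,m}) at Ω₁ times Y_{8,m} at Ω₂ —
  m=-8: Y*=(-0.005335, 0.007135)  Y=(0.000008, 0.000009)  product (-0.000000, 0.000000)
  m=-7: Y*=(0.016886, -0.044130)  Y=(0.000134, 0.000123)  product (0.000008, -0.000004)
  m=-6: Y*=(-0.013631, 0.153017)  Y=(0.001352, 0.001004)  product (-0.000172, 0.000193)
  m=-5: Y*=(-0.062944, -0.331287)  Y=(0.009645, 0.005683)  product (0.001276, -0.003553)
  m=-4: Y*=(0.215845, 0.430916)  Y=(0.050087, 0.022727)  product (0.001018, 0.026489)
  m=-3: Y*=(-0.233573, -0.255305)  Y=(0.186431, 0.061673)  product (-0.027800, -0.062002)
  m=-2: Y*=(-0.102684, -0.063411)  Y=(0.464748, 0.100509)  product (-0.041349, -0.039791)
  m=-1: Y*=(0.396818, 0.112651)  Y=(0.633253, 0.067693)  product (0.243661, 0.098198)
  m=+0: Y*=(-0.009912, -0.000000)  Y=(0.077596, 0.000000)  product (-0.000769, -0.000000)
  m=+1: Y*=(-0.396818, 0.112651)  Y=(-0.633253, 0.067693)  product (0.243661, -0.098198)
  m=+2: Y*=(-0.102684, 0.063411)  Y=(0.464748, -0.100509)  product (-0.041349, 0.039791)
  m=+3: Y*=(0.233573, -0.255305)  Y=(-0.186431, 0.061673)  product (-0.027800, 0.062002)
  m=+4: Y*=(0.215845, -0.430916)  Y=(0.050087, -0.022727)  product (0.001018, -0.026489)
  m=+5: Y*=(0.062944, -0.331287)  Y=(-0.009645, 0.005683)  product (0.001276, 0.003553)
  m=+6: Y*=(-0.013631, -0.153017)  Y=(0.001352, -0.001004)  product (-0.000172, -0.000193)
  m=+7: Y*=(-0.016886, -0.044130)  Y=(-0.000134, 0.000123)  product (0.000008, 0.000004)
  m=+8: Y*=(-0.005335, -0.007135)  Y=(0.000008, -0.000009)  product (-0.000000, -0.000000)
Total Σ_m = (0.352513, 0.000000). Multiply by 0.739198: (0.260577, 0.000000). P_8(cos γ) = 0.260577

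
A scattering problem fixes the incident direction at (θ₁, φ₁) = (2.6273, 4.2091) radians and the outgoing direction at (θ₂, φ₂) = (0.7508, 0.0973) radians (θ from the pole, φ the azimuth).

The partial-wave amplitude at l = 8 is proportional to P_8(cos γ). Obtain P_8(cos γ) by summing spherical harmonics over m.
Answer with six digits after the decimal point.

-0.152343

Summing Y*_{l m}(θ₁,φ₁)·Y_{l m}(θ₂,φ₂) over m ∈ [−8, 8]; prefactor 4π/(2·8+1) = 0.739198:
  m=-8: Y*=(-0.001120, 0.001367)  Y=(0.017222, -0.016983)  product (0.000004, 0.000043)
  m=-7: Y*=(0.004658, 0.011613)  Y=(0.080552, -0.065286)  product (0.001133, 0.000631)
  m=-6: Y*=(0.054902, 0.006724)  Y=(0.222248, -0.146820)  product (0.013189, -0.006566)
  m=-5: Y*=(0.099893, -0.138411)  Y=(0.389787, -0.206159)  product (0.010402, -0.074545)
  m=-4: Y*=(-0.158061, -0.333697)  Y=(0.384838, -0.157830)  product (-0.113495, -0.103473)
  m=-3: Y*=(-0.515078, -0.031422)  Y=(0.047779, -0.014357)  product (-0.025061, 0.005894)
  m=-2: Y*=(-0.172448, 0.272497)  Y=(-0.350360, 0.069054)  product (0.041602, -0.107380)
  m=-1: Y*=(-0.110064, -0.199906)  Y=(-0.230317, 0.022481)  product (0.029844, 0.043568)
  m=+0: Y*=(-0.413168, -0.000000)  Y=(0.293650, 0.000000)  product (-0.121327, -0.000000)
  m=+1: Y*=(0.110064, -0.199906)  Y=(0.230317, 0.022481)  product (0.029844, -0.043568)
  m=+2: Y*=(-0.172448, -0.272497)  Y=(-0.350360, -0.069054)  product (0.041602, 0.107380)
  m=+3: Y*=(0.515078, -0.031422)  Y=(-0.047779, -0.014357)  product (-0.025061, -0.005894)
  m=+4: Y*=(-0.158061, 0.333697)  Y=(0.384838, 0.157830)  product (-0.113495, 0.103473)
  m=+5: Y*=(-0.099893, -0.138411)  Y=(-0.389787, -0.206159)  product (0.010402, 0.074545)
  m=+6: Y*=(0.054902, -0.006724)  Y=(0.222248, 0.146820)  product (0.013189, 0.006566)
  m=+7: Y*=(-0.004658, 0.011613)  Y=(-0.080552, -0.065286)  product (0.001133, -0.000631)
  m=+8: Y*=(-0.001120, -0.001367)  Y=(0.017222, 0.016983)  product (0.000004, -0.000043)
Accumulated sum (-0.206092, -0.000000); after 4π/(2l+1) scaling, (-0.152343, -0.000000) ⇒ P_8 = -0.152343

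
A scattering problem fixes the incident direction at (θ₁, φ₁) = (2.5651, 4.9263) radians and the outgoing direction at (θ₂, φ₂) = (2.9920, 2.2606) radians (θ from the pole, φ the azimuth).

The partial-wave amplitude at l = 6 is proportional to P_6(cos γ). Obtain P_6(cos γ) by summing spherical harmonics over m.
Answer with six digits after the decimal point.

Addition theorem: P_6(cos γ) = (4π/13) Σ_m Y*_{lm}(Ω₁) Y_{lm}(Ω₂), m = −6…6:
  term(m=-6) = (-0.000000, -0.000000)   from Y*(Ω₁)=(-0.003591, -0.012152), Y(Ω₂)=(0.000003, -0.000004)
  term(m=-5) = (0.000006, 0.000006)   from Y*(Ω₁)=(-0.059207, 0.032441), Y(Ω₂)=(-0.000037, -0.000116)
  term(m=-4) = (-0.000119, -0.000344)   from Y*(Ω₁)=(0.139032, 0.160078), Y(Ω₂)=(-0.001593, -0.000641)
  term(m=-3) = (-0.000987, 0.006850)   from Y*(Ω₁)=(0.250507, -0.335243), Y(Ω₂)=(-0.014523, 0.007908)
  term(m=-2) = (0.028247, -0.039649)   from Y*(Ω₁)=(-0.409558, -0.186754), Y(Ω₂)=(-0.020552, 0.106181)
  term(m=-1) = (-0.015906, 0.008198)   from Y*(Ω₁)=(-0.008670, 0.039911), Y(Ω₂)=(0.278830, 0.337974)
  term(m=+0) = (-0.332384, -0.000000)   from Y*(Ω₁)=(-0.419894, -0.000000), Y(Ω₂)=(0.791590, 0.000000)
  term(m=+1) = (-0.015906, -0.008198)   from Y*(Ω₁)=(0.008670, 0.039911), Y(Ω₂)=(-0.278830, 0.337974)
  term(m=+2) = (0.028247, 0.039649)   from Y*(Ω₁)=(-0.409558, 0.186754), Y(Ω₂)=(-0.020552, -0.106181)
  term(m=+3) = (-0.000987, -0.006850)   from Y*(Ω₁)=(-0.250507, -0.335243), Y(Ω₂)=(0.014523, 0.007908)
  term(m=+4) = (-0.000119, 0.000344)   from Y*(Ω₁)=(0.139032, -0.160078), Y(Ω₂)=(-0.001593, 0.000641)
  term(m=+5) = (0.000006, -0.000006)   from Y*(Ω₁)=(0.059207, 0.032441), Y(Ω₂)=(0.000037, -0.000116)
  term(m=+6) = (-0.000000, 0.000000)   from Y*(Ω₁)=(-0.003591, 0.012152), Y(Ω₂)=(0.000003, 0.000004)
Total Σ_m = (-0.309903, -0.000000). Multiply by 0.966644: (-0.299566, -0.000000). P_6(cos γ) = -0.299566

-0.299566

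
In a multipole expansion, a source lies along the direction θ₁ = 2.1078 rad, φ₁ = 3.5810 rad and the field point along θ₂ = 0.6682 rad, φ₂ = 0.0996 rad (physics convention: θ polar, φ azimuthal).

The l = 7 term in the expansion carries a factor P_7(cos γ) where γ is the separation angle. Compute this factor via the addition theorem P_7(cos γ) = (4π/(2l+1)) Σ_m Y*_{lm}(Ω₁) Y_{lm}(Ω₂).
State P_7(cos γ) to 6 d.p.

Term-by-term m-sum for l=7 (normalisation 4π/15 = 0.837758):
  term(m=-7) = (0.002190, -0.002094)   from Y*(Ω₁)=(0.172538, -0.011359), Y(Ω₂)=(0.013435, -0.011252)
  term(m=-6) = (0.014436, -0.028557)   from Y*(Ω₁)=(0.337078, -0.186406), Y(Ω₂)=(0.068676, -0.046742)
  term(m=-5) = (0.012397, -0.096143)   from Y*(Ω₁)=(0.241950, -0.334476), Y(Ω₂)=(0.206303, -0.112169)
  term(m=-4) = (-0.007347, -0.034207)   from Y*(Ω₁)=(0.015283, -0.080845), Y(Ω₂)=(0.391932, -0.164967)
  term(m=-3) = (0.072011, 0.117091)   from Y*(Ω₁)=(0.078549, 0.304352), Y(Ω₂)=(0.417947, -0.128737)
  term(m=-2) = (0.013072, 0.010562)   from Y*(Ω₁)=(0.150567, 0.181696), Y(Ω₂)=(0.069810, -0.014093)
  term(m=-1) = (0.079196, 0.027998)   from Y*(Ω₁)=(-0.204518, -0.096135), Y(Ω₂)=(-0.369861, 0.036960)
  term(m=+0) = (0.052410, 0.000000)   from Y*(Ω₁)=(-0.267681, -0.000000), Y(Ω₂)=(-0.195791, 0.000000)
  term(m=+1) = (0.079196, -0.027998)   from Y*(Ω₁)=(0.204518, -0.096135), Y(Ω₂)=(0.369861, 0.036960)
  term(m=+2) = (0.013072, -0.010562)   from Y*(Ω₁)=(0.150567, -0.181696), Y(Ω₂)=(0.069810, 0.014093)
  term(m=+3) = (0.072011, -0.117091)   from Y*(Ω₁)=(-0.078549, 0.304352), Y(Ω₂)=(-0.417947, -0.128737)
  term(m=+4) = (-0.007347, 0.034207)   from Y*(Ω₁)=(0.015283, 0.080845), Y(Ω₂)=(0.391932, 0.164967)
  term(m=+5) = (0.012397, 0.096143)   from Y*(Ω₁)=(-0.241950, -0.334476), Y(Ω₂)=(-0.206303, -0.112169)
  term(m=+6) = (0.014436, 0.028557)   from Y*(Ω₁)=(0.337078, 0.186406), Y(Ω₂)=(0.068676, 0.046742)
  term(m=+7) = (0.002190, 0.002094)   from Y*(Ω₁)=(-0.172538, -0.011359), Y(Ω₂)=(-0.013435, -0.011252)
Total Σ_m = (0.424321, 0.000000). Multiply by 0.837758: (0.355478, 0.000000). P_7(cos γ) = 0.355478

0.355478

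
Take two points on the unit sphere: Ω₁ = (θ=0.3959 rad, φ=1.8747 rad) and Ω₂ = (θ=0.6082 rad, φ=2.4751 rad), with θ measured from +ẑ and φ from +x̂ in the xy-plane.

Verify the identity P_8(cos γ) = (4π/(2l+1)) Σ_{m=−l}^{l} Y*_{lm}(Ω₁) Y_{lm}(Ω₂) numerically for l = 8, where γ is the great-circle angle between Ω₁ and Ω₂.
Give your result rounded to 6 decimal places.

-0.257798

Addition theorem: P_8(cos γ) = (4π/17) Σ_m Y*_{lm}(Ω₁) Y_{lm}(Ω₂), m = −8…8:
  term(m=-8) = (0.000000, 0.000001)   from Y*(Ω₁)=(-0.000191, 0.000164), Y(Ω₂)=(0.003401, -0.004768)
  term(m=-7) = (-0.000040, 0.000071)   from Y*(Ω₁)=(0.002049, 0.001275), Y(Ω₂)=(0.001579, 0.033609)
  term(m=-6) = (-0.001556, 0.000773)   from Y*(Ω₁)=(0.003642, -0.014109), Y(Ω₂)=(-0.078038, -0.090163)
  term(m=-5) = (-0.017872, -0.002511)   from Y*(Ω₁)=(-0.062431, 0.003204), Y(Ω₂)=(0.283449, 0.054769)
  term(m=-4) = (-0.067133, -0.061297)   from Y*(Ω₁)=(0.067575, 0.182185), Y(Ω₂)=(-0.415912, 0.214219)
  term(m=-3) = (-0.040975, -0.174682)   from Y*(Ω₁)=(0.333573, -0.258399), Y(Ω₂)=(0.176755, -0.386749)
  term(m=-2) = (0.001013, -0.002611)   from Y*(Ω₁)=(-0.459961, -0.319977), Y(Ω₂)=(0.001177, 0.004857)
  term(m=-1) = (-0.078110, 0.053484)   from Y*(Ω₁)=(-0.069184, 0.220600), Y(Ω₂)=(0.321838, 0.253145)
  term(m=+0) = (0.060591, 0.000000)   from Y*(Ω₁)=(-0.422099, -0.000000), Y(Ω₂)=(-0.143547, 0.000000)
  term(m=+1) = (-0.078110, -0.053484)   from Y*(Ω₁)=(0.069184, 0.220600), Y(Ω₂)=(-0.321838, 0.253145)
  term(m=+2) = (0.001013, 0.002611)   from Y*(Ω₁)=(-0.459961, 0.319977), Y(Ω₂)=(0.001177, -0.004857)
  term(m=+3) = (-0.040975, 0.174682)   from Y*(Ω₁)=(-0.333573, -0.258399), Y(Ω₂)=(-0.176755, -0.386749)
  term(m=+4) = (-0.067133, 0.061297)   from Y*(Ω₁)=(0.067575, -0.182185), Y(Ω₂)=(-0.415912, -0.214219)
  term(m=+5) = (-0.017872, 0.002511)   from Y*(Ω₁)=(0.062431, 0.003204), Y(Ω₂)=(-0.283449, 0.054769)
  term(m=+6) = (-0.001556, -0.000773)   from Y*(Ω₁)=(0.003642, 0.014109), Y(Ω₂)=(-0.078038, 0.090163)
  term(m=+7) = (-0.000040, -0.000071)   from Y*(Ω₁)=(-0.002049, 0.001275), Y(Ω₂)=(-0.001579, 0.033609)
  term(m=+8) = (0.000000, -0.000001)   from Y*(Ω₁)=(-0.000191, -0.000164), Y(Ω₂)=(0.003401, 0.004768)
Σ over m = (-0.348753, -0.000000); ×(4π/17) → (-0.257798, -0.000000). Real part: -0.257798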